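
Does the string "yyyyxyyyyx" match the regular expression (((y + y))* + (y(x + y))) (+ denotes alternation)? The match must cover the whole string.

Neither ((y+y))* nor (y(x+y)) matches yyyyxyyyyx.

no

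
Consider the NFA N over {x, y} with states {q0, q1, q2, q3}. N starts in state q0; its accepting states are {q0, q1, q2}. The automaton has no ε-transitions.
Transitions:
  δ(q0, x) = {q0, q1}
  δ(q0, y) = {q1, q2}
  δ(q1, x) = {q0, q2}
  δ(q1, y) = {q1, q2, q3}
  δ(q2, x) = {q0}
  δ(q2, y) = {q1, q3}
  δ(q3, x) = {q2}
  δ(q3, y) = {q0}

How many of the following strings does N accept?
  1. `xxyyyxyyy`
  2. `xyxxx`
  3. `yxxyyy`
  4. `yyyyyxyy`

4

`xxyyyxyyy`: accepted
`xyxxx`: accepted
`yxxyyy`: accepted
`yyyyyxyy`: accepted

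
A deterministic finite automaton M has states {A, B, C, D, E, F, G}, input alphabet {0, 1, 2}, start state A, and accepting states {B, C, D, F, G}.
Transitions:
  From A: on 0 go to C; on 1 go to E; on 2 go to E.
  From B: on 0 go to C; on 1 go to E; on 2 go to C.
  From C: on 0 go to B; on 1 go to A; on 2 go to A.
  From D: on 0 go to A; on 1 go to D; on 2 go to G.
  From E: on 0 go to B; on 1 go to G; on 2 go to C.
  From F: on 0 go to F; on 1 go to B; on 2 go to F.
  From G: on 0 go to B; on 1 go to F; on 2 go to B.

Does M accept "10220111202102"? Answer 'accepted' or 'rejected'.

accepted

A --1--> E
E --0--> B
B --2--> C
C --2--> A
A --0--> C
C --1--> A
A --1--> E
E --1--> G
G --2--> B
B --0--> C
C --2--> A
A --1--> E
E --0--> B
B --2--> C
End in state C, which is an accepting state.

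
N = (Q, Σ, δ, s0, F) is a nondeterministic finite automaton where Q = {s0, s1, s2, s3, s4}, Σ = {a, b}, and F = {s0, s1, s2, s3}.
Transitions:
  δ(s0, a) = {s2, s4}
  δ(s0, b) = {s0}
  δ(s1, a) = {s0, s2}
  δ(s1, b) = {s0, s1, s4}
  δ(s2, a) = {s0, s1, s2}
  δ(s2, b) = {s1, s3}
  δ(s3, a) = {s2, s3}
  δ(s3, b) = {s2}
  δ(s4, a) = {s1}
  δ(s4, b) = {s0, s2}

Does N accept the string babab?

Start: {s0}
read b: {s0}
read a: {s2, s4}
read b: {s0, s1, s2, s3}
read a: {s0, s1, s2, s3, s4}
read b: {s0, s1, s2, s3, s4}
Reachable ∩ accepting = {s0, s1, s2, s3} — nonempty.

accepted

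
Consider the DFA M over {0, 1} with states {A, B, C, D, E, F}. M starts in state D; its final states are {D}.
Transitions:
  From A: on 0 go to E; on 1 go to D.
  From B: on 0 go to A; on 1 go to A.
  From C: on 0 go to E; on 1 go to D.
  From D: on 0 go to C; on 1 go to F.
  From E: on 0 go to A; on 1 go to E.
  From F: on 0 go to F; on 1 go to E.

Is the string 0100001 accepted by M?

rejected

D --0--> C
C --1--> D
D --0--> C
C --0--> E
E --0--> A
A --0--> E
E --1--> E
End in state E, which is not an accepting state.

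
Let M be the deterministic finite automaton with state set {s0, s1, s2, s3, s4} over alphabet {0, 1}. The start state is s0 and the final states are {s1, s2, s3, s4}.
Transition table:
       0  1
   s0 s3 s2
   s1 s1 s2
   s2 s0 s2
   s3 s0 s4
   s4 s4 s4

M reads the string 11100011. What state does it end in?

s2

s0 --1--> s2
s2 --1--> s2
s2 --1--> s2
s2 --0--> s0
s0 --0--> s3
s3 --0--> s0
s0 --1--> s2
s2 --1--> s2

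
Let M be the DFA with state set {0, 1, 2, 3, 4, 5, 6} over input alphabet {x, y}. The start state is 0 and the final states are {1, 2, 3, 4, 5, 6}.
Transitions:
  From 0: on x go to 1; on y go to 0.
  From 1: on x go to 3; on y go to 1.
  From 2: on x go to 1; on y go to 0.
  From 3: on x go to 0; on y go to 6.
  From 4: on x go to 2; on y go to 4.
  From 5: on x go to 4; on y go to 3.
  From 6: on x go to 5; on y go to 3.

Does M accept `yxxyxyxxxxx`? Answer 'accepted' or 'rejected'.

accepted

0 --y--> 0
0 --x--> 1
1 --x--> 3
3 --y--> 6
6 --x--> 5
5 --y--> 3
3 --x--> 0
0 --x--> 1
1 --x--> 3
3 --x--> 0
0 --x--> 1
End in state 1, which is an accepting state.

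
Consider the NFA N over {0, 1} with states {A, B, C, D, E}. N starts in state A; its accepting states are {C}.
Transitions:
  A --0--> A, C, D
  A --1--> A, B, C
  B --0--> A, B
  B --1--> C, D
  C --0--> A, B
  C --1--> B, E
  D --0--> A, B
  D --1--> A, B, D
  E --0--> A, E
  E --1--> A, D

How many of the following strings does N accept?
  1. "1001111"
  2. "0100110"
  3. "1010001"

"1001111": accepted
"0100110": accepted
"1010001": accepted

3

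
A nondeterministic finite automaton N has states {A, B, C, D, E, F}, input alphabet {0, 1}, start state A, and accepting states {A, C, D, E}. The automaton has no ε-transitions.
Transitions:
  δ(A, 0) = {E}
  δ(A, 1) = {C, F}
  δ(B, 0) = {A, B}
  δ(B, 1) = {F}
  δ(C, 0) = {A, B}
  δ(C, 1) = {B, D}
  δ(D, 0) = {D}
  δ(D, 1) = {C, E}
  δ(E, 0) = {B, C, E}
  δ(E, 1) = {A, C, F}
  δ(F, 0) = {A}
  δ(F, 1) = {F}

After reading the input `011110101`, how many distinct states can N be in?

6

Start: {A}
read 0: {E}
read 1: {A, C, F}
read 1: {B, C, D, F}
read 1: {B, C, D, E, F}
read 1: {A, B, C, D, E, F}
read 0: {A, B, C, D, E}
read 1: {A, B, C, D, E, F}
read 0: {A, B, C, D, E}
read 1: {A, B, C, D, E, F}
Final reachable set {A, B, C, D, E, F} has 6 states.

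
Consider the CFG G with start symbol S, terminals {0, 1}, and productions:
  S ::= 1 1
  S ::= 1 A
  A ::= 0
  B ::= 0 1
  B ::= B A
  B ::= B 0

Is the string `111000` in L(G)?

no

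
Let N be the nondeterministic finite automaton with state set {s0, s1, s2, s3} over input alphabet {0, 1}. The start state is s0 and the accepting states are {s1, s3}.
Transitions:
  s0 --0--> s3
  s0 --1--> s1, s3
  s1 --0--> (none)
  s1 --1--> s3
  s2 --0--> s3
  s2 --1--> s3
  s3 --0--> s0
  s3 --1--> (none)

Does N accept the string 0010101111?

Start: {s0}
read 0: {s3}
read 0: {s0}
read 1: {s1, s3}
read 0: {s0}
read 1: {s1, s3}
read 0: {s0}
read 1: {s1, s3}
read 1: {s3}
read 1: {}
The reachable set is empty and stays empty for the remaining 1 symbol.
Reachable ∩ accepting = {} — empty.

rejected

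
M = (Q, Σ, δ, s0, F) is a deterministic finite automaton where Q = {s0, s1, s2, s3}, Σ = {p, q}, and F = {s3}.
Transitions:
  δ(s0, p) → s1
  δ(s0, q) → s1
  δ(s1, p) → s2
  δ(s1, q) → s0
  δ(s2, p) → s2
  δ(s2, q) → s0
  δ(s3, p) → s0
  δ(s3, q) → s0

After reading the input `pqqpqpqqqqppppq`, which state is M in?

s0

s0 --p--> s1
s1 --q--> s0
s0 --q--> s1
s1 --p--> s2
s2 --q--> s0
s0 --p--> s1
s1 --q--> s0
s0 --q--> s1
s1 --q--> s0
s0 --q--> s1
s1 --p--> s2
s2 --p--> s2
s2 --p--> s2
s2 --p--> s2
s2 --q--> s0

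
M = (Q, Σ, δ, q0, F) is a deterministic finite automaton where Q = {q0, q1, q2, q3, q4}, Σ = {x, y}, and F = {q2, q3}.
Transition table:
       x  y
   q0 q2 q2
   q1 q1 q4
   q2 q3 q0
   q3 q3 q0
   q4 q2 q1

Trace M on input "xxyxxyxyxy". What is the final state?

q0

q0 --x--> q2
q2 --x--> q3
q3 --y--> q0
q0 --x--> q2
q2 --x--> q3
q3 --y--> q0
q0 --x--> q2
q2 --y--> q0
q0 --x--> q2
q2 --y--> q0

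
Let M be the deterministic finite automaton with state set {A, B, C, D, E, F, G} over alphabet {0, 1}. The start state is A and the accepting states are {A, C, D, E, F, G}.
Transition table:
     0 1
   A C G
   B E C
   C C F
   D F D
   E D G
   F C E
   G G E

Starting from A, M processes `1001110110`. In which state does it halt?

F

A --1--> G
G --0--> G
G --0--> G
G --1--> E
E --1--> G
G --1--> E
E --0--> D
D --1--> D
D --1--> D
D --0--> F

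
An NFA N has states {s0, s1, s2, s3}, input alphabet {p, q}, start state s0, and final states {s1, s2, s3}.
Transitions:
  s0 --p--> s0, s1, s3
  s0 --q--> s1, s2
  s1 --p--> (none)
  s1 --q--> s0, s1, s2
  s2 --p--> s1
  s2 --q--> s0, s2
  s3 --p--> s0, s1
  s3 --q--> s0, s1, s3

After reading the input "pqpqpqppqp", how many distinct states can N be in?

3

Start: {s0}
read p: {s0, s1, s3}
read q: {s0, s1, s2, s3}
read p: {s0, s1, s3}
read q: {s0, s1, s2, s3}
read p: {s0, s1, s3}
read q: {s0, s1, s2, s3}
read p: {s0, s1, s3}
read p: {s0, s1, s3}
read q: {s0, s1, s2, s3}
read p: {s0, s1, s3}
Final reachable set {s0, s1, s3} has 3 states.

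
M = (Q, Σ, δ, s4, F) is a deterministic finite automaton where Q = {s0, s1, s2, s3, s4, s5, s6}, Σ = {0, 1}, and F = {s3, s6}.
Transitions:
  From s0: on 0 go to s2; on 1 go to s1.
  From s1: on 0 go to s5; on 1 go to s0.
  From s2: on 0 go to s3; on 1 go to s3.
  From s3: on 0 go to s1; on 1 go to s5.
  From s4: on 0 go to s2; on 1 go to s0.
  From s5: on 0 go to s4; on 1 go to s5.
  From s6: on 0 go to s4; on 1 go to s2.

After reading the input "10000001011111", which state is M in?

s0

s4 --1--> s0
s0 --0--> s2
s2 --0--> s3
s3 --0--> s1
s1 --0--> s5
s5 --0--> s4
s4 --0--> s2
s2 --1--> s3
s3 --0--> s1
s1 --1--> s0
s0 --1--> s1
s1 --1--> s0
s0 --1--> s1
s1 --1--> s0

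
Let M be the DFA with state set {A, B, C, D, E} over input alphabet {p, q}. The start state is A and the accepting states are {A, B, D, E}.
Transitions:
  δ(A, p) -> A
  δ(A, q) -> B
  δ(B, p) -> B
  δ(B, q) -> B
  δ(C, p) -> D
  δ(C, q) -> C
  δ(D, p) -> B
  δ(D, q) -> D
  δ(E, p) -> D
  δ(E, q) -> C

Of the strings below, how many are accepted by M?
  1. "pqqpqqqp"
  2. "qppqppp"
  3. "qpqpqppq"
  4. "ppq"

4

"pqqpqqqp": accepted
"qppqppp": accepted
"qpqpqppq": accepted
"ppq": accepted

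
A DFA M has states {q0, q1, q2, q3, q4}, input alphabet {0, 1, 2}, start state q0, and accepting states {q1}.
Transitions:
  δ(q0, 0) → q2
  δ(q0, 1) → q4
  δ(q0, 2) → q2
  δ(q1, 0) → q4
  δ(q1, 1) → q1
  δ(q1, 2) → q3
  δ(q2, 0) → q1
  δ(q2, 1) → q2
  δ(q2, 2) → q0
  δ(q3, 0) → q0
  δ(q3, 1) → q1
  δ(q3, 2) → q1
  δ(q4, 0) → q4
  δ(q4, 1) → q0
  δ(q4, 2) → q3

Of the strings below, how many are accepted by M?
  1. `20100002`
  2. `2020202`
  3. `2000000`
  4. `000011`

0

`20100002`: rejected
`2020202`: rejected
`2000000`: rejected
`000011`: rejected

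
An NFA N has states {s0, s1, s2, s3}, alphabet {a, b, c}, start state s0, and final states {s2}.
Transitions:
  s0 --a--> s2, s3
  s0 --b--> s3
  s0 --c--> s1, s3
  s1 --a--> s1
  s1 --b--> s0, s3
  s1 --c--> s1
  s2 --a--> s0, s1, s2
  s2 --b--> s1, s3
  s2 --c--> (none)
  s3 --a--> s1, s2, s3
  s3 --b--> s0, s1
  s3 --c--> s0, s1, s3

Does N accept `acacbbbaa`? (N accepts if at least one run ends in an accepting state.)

accepted

Start: {s0}
read a: {s2, s3}
read c: {s0, s1, s3}
read a: {s1, s2, s3}
read c: {s0, s1, s3}
read b: {s0, s1, s3}
read b: {s0, s1, s3}
read b: {s0, s1, s3}
read a: {s1, s2, s3}
read a: {s0, s1, s2, s3}
Reachable ∩ accepting = {s2} — nonempty.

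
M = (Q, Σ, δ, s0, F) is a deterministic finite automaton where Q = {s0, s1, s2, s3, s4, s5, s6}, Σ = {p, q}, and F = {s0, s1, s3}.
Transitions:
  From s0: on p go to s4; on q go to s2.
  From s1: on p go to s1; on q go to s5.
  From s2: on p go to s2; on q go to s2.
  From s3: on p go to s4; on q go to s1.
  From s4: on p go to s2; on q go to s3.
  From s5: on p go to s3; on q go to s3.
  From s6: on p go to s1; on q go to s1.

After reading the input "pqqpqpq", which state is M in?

s0 --p--> s4
s4 --q--> s3
s3 --q--> s1
s1 --p--> s1
s1 --q--> s5
s5 --p--> s3
s3 --q--> s1

s1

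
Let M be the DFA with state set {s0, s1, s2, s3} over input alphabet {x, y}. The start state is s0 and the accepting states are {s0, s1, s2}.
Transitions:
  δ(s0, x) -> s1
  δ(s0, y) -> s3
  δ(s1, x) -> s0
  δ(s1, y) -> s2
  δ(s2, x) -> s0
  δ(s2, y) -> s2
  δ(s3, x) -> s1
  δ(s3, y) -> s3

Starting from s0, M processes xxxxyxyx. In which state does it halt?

s0 --x--> s1
s1 --x--> s0
s0 --x--> s1
s1 --x--> s0
s0 --y--> s3
s3 --x--> s1
s1 --y--> s2
s2 --x--> s0

s0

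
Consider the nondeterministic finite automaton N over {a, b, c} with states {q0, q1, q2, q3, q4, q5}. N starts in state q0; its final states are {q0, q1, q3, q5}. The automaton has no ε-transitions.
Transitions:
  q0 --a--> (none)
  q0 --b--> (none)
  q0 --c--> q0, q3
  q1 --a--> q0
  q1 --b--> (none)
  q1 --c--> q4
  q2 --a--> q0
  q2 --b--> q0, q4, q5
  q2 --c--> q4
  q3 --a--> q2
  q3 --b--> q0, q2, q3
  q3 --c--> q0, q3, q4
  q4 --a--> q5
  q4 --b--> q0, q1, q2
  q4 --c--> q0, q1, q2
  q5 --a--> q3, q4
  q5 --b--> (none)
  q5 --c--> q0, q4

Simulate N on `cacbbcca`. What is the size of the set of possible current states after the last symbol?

3

Start: {q0}
read c: {q0, q3}
read a: {q2}
read c: {q4}
read b: {q0, q1, q2}
read b: {q0, q4, q5}
read c: {q0, q1, q2, q3, q4}
read c: {q0, q1, q2, q3, q4}
read a: {q0, q2, q5}
Final reachable set {q0, q2, q5} has 3 states.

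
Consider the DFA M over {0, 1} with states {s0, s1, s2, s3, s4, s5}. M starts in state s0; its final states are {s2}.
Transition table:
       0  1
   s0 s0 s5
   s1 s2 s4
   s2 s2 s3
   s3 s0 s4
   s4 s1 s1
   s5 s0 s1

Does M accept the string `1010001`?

rejected

s0 --1--> s5
s5 --0--> s0
s0 --1--> s5
s5 --0--> s0
s0 --0--> s0
s0 --0--> s0
s0 --1--> s5
End in state s5, which is not an accepting state.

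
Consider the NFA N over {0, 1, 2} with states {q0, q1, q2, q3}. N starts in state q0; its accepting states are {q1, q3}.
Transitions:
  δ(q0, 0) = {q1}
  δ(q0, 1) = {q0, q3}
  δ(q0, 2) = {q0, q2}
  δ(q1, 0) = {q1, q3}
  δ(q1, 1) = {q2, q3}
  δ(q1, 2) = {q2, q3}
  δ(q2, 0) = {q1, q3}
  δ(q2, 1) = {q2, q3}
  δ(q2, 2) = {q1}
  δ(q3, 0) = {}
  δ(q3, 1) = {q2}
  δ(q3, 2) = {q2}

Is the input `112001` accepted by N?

accepted

Start: {q0}
read 1: {q0, q3}
read 1: {q0, q2, q3}
read 2: {q0, q1, q2}
read 0: {q1, q3}
read 0: {q1, q3}
read 1: {q2, q3}
Reachable ∩ accepting = {q3} — nonempty.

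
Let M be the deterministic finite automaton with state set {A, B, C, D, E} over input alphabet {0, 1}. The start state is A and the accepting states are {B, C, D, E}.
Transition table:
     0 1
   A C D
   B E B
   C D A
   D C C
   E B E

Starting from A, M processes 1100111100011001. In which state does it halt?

C

A --1--> D
D --1--> C
C --0--> D
D --0--> C
C --1--> A
A --1--> D
D --1--> C
C --1--> A
A --0--> C
C --0--> D
D --0--> C
C --1--> A
A --1--> D
D --0--> C
C --0--> D
D --1--> C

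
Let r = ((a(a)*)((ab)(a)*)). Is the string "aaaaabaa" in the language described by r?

Split as aaaa·abaa: (a(a)*) matches aaaa and ((ab)(a)*) matches abaa.

yes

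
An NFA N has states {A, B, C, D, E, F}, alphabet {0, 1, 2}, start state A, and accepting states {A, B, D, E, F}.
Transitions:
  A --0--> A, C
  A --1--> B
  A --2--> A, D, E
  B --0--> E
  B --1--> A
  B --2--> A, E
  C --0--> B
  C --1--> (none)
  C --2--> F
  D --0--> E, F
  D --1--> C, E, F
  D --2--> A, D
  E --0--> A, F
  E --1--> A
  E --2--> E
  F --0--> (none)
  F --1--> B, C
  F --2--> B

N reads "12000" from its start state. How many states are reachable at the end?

4

Start: {A}
read 1: {B}
read 2: {A, E}
read 0: {A, C, F}
read 0: {A, B, C}
read 0: {A, B, C, E}
Final reachable set {A, B, C, E} has 4 states.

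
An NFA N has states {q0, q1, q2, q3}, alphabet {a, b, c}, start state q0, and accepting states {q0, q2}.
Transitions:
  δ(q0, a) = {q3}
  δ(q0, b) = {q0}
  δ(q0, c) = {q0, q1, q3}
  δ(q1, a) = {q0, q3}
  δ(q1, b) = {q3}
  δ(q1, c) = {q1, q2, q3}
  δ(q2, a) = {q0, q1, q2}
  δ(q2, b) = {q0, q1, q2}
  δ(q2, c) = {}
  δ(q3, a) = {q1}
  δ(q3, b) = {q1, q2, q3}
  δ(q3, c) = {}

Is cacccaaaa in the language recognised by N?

Start: {q0}
read c: {q0, q1, q3}
read a: {q0, q1, q3}
read c: {q0, q1, q2, q3}
read c: {q0, q1, q2, q3}
read c: {q0, q1, q2, q3}
read a: {q0, q1, q2, q3}
read a: {q0, q1, q2, q3}
read a: {q0, q1, q2, q3}
read a: {q0, q1, q2, q3}
Reachable ∩ accepting = {q0, q2} — nonempty.

accepted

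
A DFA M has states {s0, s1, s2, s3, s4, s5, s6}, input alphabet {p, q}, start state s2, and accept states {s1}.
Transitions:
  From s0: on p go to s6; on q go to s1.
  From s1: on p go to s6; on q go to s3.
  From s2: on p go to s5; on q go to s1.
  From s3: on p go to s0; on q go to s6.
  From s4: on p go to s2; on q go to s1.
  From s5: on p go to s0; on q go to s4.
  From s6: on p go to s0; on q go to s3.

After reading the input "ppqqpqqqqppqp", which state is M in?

s2 --p--> s5
s5 --p--> s0
s0 --q--> s1
s1 --q--> s3
s3 --p--> s0
s0 --q--> s1
s1 --q--> s3
s3 --q--> s6
s6 --q--> s3
s3 --p--> s0
s0 --p--> s6
s6 --q--> s3
s3 --p--> s0

s0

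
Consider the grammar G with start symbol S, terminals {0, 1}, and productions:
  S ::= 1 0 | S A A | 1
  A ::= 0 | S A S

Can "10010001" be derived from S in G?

S ⇒ SAA ⇒ 10AA ⇒ 100A ⇒ 100SAS ⇒ 100SAAAS ⇒ 1001AAAS ⇒ 10010AAS ⇒ 100100AS ⇒ 1001000S ⇒ 10010001

yes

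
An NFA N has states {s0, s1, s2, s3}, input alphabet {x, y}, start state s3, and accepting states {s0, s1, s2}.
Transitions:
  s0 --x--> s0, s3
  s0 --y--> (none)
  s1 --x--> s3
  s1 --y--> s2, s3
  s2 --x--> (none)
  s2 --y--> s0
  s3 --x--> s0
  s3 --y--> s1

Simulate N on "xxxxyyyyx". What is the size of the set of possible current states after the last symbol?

Start: {s3}
read x: {s0}
read x: {s0, s3}
read x: {s0, s3}
read x: {s0, s3}
read y: {s1}
read y: {s2, s3}
read y: {s0, s1}
read y: {s2, s3}
read x: {s0}
Final reachable set {s0} has 1 state.

1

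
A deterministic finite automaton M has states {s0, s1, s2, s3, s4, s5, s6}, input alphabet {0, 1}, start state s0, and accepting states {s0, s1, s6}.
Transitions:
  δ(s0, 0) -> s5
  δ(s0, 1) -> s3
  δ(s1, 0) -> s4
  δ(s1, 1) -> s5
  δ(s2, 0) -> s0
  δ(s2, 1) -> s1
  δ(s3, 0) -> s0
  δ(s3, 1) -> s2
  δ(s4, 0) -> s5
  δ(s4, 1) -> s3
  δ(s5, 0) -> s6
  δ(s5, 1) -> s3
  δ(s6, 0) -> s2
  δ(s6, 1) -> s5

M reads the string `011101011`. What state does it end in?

s0 --0--> s5
s5 --1--> s3
s3 --1--> s2
s2 --1--> s1
s1 --0--> s4
s4 --1--> s3
s3 --0--> s0
s0 --1--> s3
s3 --1--> s2

s2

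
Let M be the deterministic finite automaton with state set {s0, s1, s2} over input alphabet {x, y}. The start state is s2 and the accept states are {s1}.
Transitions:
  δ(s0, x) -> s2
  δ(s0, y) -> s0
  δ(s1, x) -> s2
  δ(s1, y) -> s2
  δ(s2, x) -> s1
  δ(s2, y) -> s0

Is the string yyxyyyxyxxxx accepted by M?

accepted

s2 --y--> s0
s0 --y--> s0
s0 --x--> s2
s2 --y--> s0
s0 --y--> s0
s0 --y--> s0
s0 --x--> s2
s2 --y--> s0
s0 --x--> s2
s2 --x--> s1
s1 --x--> s2
s2 --x--> s1
End in state s1, which is an accepting state.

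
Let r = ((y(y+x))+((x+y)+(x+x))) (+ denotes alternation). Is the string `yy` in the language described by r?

The left alternative (y(y+x)) matches yy.

yes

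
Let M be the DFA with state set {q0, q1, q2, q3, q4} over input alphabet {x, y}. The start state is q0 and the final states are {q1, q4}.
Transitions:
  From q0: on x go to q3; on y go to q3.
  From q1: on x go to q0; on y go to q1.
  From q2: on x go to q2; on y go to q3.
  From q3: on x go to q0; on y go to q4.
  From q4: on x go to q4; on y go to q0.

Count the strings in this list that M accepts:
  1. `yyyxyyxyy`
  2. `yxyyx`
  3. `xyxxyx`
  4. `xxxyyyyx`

2

`yyyxyyxyy`: rejected
`yxyyx`: accepted
`xyxxyx`: rejected
`xxxyyyyx`: accepted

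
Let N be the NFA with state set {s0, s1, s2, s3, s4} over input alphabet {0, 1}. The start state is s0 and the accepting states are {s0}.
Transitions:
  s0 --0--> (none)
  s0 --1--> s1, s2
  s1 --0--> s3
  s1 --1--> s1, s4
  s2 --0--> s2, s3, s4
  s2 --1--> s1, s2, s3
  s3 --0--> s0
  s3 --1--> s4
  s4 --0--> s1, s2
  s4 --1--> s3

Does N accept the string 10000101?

rejected

Start: {s0}
read 1: {s1, s2}
read 0: {s2, s3, s4}
read 0: {s0, s1, s2, s3, s4}
read 0: {s0, s1, s2, s3, s4}
read 0: {s0, s1, s2, s3, s4}
read 1: {s1, s2, s3, s4}
read 0: {s0, s1, s2, s3, s4}
read 1: {s1, s2, s3, s4}
Reachable ∩ accepting = {} — empty.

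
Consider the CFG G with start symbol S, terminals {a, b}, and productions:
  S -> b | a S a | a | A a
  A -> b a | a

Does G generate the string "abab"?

no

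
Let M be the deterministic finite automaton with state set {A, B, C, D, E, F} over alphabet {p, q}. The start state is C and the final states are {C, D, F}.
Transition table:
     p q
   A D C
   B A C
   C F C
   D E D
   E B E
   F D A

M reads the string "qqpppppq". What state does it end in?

C

C --q--> C
C --q--> C
C --p--> F
F --p--> D
D --p--> E
E --p--> B
B --p--> A
A --q--> C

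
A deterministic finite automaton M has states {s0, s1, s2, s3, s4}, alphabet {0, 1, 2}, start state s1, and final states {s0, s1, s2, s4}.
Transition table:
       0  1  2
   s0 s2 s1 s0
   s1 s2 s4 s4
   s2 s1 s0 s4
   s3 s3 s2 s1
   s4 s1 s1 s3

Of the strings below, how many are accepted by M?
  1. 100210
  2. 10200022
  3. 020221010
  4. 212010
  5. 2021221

4

100210: accepted
10200022: rejected
020221010: accepted
212010: accepted
2021221: accepted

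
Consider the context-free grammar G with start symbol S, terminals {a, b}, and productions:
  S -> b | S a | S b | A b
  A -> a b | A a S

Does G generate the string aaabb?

no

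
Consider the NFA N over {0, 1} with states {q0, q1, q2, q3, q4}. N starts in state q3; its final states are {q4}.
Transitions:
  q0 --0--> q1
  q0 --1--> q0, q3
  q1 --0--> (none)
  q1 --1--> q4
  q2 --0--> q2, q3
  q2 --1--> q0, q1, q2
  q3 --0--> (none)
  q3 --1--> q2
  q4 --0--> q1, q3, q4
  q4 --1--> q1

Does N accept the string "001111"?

rejected

Start: {q3}
read 0: {}
The reachable set is empty and stays empty for the remaining 5 symbols.
Reachable ∩ accepting = {} — empty.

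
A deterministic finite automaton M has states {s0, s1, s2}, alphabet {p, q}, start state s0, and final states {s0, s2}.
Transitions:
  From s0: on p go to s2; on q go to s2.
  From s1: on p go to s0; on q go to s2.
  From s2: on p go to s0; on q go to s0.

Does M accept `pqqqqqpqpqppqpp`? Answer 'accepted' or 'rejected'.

s0 --p--> s2
s2 --q--> s0
s0 --q--> s2
s2 --q--> s0
s0 --q--> s2
s2 --q--> s0
s0 --p--> s2
s2 --q--> s0
s0 --p--> s2
s2 --q--> s0
s0 --p--> s2
s2 --p--> s0
s0 --q--> s2
s2 --p--> s0
s0 --p--> s2
End in state s2, which is an accepting state.

accepted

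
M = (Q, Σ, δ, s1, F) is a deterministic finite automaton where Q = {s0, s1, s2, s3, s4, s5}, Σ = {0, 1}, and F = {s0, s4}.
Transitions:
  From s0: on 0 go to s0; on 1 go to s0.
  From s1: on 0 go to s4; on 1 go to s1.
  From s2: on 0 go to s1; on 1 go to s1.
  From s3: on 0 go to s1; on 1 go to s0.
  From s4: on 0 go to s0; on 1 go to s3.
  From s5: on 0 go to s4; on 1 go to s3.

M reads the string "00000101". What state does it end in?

s1 --0--> s4
s4 --0--> s0
s0 --0--> s0
s0 --0--> s0
s0 --0--> s0
s0 --1--> s0
s0 --0--> s0
s0 --1--> s0

s0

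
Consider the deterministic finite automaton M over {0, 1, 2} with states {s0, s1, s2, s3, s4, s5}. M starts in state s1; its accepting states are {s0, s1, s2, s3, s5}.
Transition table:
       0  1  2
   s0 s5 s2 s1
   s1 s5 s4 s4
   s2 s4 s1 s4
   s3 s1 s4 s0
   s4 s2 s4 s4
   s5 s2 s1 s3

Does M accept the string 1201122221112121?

rejected

s1 --1--> s4
s4 --2--> s4
s4 --0--> s2
s2 --1--> s1
s1 --1--> s4
s4 --2--> s4
s4 --2--> s4
s4 --2--> s4
s4 --2--> s4
s4 --1--> s4
s4 --1--> s4
s4 --1--> s4
s4 --2--> s4
s4 --1--> s4
s4 --2--> s4
s4 --1--> s4
End in state s4, which is not an accepting state.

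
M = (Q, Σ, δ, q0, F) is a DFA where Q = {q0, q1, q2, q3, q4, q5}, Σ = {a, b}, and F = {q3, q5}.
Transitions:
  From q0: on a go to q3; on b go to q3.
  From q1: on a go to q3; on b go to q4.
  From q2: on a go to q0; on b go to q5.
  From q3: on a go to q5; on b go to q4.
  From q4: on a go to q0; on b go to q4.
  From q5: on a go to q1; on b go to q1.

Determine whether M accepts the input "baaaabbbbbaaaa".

q0 --b--> q3
q3 --a--> q5
q5 --a--> q1
q1 --a--> q3
q3 --a--> q5
q5 --b--> q1
q1 --b--> q4
q4 --b--> q4
q4 --b--> q4
q4 --b--> q4
q4 --a--> q0
q0 --a--> q3
q3 --a--> q5
q5 --a--> q1
End in state q1, which is not an accepting state.

rejected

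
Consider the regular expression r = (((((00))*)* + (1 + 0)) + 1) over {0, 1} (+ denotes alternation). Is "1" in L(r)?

The left alternative ((((00))*)*+(1+0)) matches 1.

yes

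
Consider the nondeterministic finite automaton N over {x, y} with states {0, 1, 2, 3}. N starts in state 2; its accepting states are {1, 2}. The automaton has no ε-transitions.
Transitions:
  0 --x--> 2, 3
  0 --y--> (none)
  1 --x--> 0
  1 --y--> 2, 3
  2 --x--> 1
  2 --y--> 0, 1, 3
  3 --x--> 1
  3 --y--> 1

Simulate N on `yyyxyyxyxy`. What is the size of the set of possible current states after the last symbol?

Start: {2}
read y: {0, 1, 3}
read y: {1, 2, 3}
read y: {0, 1, 2, 3}
read x: {0, 1, 2, 3}
read y: {0, 1, 2, 3}
read y: {0, 1, 2, 3}
read x: {0, 1, 2, 3}
read y: {0, 1, 2, 3}
read x: {0, 1, 2, 3}
read y: {0, 1, 2, 3}
Final reachable set {0, 1, 2, 3} has 4 states.

4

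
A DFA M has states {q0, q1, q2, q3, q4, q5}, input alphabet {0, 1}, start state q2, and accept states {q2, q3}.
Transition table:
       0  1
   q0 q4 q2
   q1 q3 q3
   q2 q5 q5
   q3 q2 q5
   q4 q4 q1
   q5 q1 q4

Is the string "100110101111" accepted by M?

q2 --1--> q5
q5 --0--> q1
q1 --0--> q3
q3 --1--> q5
q5 --1--> q4
q4 --0--> q4
q4 --1--> q1
q1 --0--> q3
q3 --1--> q5
q5 --1--> q4
q4 --1--> q1
q1 --1--> q3
End in state q3, which is an accepting state.

accepted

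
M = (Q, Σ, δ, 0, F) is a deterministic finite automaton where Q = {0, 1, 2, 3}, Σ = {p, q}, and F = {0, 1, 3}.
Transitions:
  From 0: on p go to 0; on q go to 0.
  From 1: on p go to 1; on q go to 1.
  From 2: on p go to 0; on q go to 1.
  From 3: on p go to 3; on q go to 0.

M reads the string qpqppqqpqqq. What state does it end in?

0

0 --q--> 0
0 --p--> 0
0 --q--> 0
0 --p--> 0
0 --p--> 0
0 --q--> 0
0 --q--> 0
0 --p--> 0
0 --q--> 0
0 --q--> 0
0 --q--> 0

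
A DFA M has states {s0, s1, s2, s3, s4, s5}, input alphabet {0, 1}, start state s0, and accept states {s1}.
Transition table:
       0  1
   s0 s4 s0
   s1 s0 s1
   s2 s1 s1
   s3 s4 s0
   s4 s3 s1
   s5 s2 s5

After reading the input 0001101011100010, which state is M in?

s0 --0--> s4
s4 --0--> s3
s3 --0--> s4
s4 --1--> s1
s1 --1--> s1
s1 --0--> s0
s0 --1--> s0
s0 --0--> s4
s4 --1--> s1
s1 --1--> s1
s1 --1--> s1
s1 --0--> s0
s0 --0--> s4
s4 --0--> s3
s3 --1--> s0
s0 --0--> s4

s4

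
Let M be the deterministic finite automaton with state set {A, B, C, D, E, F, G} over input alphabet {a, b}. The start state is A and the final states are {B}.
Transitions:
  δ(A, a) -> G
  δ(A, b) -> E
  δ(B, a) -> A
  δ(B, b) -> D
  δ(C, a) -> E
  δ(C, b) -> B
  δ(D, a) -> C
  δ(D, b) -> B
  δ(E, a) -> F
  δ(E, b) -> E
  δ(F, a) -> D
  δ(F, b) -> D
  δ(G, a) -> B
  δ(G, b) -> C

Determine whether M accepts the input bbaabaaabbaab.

A --b--> E
E --b--> E
E --a--> F
F --a--> D
D --b--> B
B --a--> A
A --a--> G
G --a--> B
B --b--> D
D --b--> B
B --a--> A
A --a--> G
G --b--> C
End in state C, which is not an accepting state.

rejected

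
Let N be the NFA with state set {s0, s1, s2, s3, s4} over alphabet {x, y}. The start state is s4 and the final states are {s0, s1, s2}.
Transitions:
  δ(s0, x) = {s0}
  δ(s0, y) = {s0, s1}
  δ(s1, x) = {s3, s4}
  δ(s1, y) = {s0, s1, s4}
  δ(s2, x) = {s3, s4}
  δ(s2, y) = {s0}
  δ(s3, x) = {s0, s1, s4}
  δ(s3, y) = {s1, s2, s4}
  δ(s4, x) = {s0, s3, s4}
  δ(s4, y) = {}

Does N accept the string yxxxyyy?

rejected

Start: {s4}
read y: {}
The reachable set is empty and stays empty for the remaining 6 symbols.
Reachable ∩ accepting = {} — empty.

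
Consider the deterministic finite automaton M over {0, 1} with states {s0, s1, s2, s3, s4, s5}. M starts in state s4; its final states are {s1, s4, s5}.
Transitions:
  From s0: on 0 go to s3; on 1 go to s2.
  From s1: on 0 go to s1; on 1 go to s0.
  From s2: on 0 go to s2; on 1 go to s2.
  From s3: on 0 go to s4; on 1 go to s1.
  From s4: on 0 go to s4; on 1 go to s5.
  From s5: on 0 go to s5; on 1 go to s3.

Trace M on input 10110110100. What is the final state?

s4 --1--> s5
s5 --0--> s5
s5 --1--> s3
s3 --1--> s1
s1 --0--> s1
s1 --1--> s0
s0 --1--> s2
s2 --0--> s2
s2 --1--> s2
s2 --0--> s2
s2 --0--> s2

s2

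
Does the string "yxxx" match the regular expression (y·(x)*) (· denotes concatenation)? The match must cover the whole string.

yes

Split as y·xxx: y matches y and (x)* matches xxx.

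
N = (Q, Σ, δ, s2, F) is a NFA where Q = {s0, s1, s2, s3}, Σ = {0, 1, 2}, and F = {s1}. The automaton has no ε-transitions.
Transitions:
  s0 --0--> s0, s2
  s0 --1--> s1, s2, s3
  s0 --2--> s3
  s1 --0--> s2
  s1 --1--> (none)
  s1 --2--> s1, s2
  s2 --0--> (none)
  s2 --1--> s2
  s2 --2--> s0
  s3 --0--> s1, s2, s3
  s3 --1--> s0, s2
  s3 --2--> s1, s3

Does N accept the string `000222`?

Start: {s2}
read 0: {}
The reachable set is empty and stays empty for the remaining 5 symbols.
Reachable ∩ accepting = {} — empty.

rejected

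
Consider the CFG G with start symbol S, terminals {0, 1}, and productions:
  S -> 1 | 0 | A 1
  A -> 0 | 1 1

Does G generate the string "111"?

S ⇒ A1 ⇒ 111

yes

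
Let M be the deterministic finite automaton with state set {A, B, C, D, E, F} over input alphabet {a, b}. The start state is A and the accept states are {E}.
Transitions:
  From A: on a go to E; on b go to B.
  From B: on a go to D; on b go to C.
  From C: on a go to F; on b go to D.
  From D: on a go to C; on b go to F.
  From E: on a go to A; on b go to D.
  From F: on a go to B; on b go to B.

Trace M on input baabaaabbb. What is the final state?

A --b--> B
B --a--> D
D --a--> C
C --b--> D
D --a--> C
C --a--> F
F --a--> B
B --b--> C
C --b--> D
D --b--> F

F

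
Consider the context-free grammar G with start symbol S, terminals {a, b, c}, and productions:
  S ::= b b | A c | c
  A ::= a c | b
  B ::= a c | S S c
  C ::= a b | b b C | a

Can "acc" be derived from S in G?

yes

S ⇒ Ac ⇒ acc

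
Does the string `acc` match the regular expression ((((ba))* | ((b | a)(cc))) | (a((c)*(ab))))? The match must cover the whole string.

yes

The left alternative (((ba))*|((b|a)(cc))) matches acc.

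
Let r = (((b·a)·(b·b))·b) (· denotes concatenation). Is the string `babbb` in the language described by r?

yes

Split as babb·b: ((b·a)·(b·b)) matches babb and b matches b.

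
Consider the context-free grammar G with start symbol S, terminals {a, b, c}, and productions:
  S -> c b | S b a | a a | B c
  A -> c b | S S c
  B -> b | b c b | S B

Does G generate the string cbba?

yes

S ⇒ Sba ⇒ cbba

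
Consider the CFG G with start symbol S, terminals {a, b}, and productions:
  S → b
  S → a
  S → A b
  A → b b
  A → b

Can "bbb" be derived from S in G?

S ⇒ Ab ⇒ bbb

yes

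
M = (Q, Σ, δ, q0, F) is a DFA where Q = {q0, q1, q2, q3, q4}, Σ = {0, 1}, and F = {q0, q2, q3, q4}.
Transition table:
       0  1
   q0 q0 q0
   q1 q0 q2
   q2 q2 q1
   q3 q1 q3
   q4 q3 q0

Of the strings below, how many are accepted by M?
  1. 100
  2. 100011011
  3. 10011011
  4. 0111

100: accepted
100011011: accepted
10011011: accepted
0111: accepted

4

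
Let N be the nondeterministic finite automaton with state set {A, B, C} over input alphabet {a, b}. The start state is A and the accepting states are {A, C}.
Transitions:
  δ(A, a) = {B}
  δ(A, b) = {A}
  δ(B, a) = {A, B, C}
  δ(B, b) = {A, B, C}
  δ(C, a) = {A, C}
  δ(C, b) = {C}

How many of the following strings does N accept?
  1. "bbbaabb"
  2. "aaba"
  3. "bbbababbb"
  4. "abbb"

"bbbaabb": accepted
"aaba": accepted
"bbbababbb": accepted
"abbb": accepted

4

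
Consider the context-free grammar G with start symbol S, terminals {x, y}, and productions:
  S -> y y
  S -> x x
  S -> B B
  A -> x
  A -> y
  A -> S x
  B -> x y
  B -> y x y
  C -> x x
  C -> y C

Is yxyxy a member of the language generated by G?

yes

S ⇒ BB ⇒ yxyB ⇒ yxyxy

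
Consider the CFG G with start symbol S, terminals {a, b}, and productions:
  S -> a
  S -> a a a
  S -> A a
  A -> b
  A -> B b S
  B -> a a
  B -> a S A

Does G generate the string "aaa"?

yes

S ⇒ aaa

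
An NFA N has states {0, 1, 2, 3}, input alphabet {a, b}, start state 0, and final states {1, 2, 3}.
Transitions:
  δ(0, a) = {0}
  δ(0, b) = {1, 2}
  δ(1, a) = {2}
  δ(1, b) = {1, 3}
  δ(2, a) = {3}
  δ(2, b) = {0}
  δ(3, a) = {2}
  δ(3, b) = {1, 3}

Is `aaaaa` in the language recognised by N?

Start: {0}
read a: {0}
read a: {0}
read a: {0}
read a: {0}
read a: {0}
Reachable ∩ accepting = {} — empty.

rejected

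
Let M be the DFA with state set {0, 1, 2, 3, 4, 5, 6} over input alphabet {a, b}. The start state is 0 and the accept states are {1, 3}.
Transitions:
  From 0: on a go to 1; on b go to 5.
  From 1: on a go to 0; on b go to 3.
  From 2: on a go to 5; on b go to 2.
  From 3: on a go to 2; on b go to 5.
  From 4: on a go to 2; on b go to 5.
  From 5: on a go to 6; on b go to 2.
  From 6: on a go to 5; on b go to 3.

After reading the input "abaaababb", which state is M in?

2

0 --a--> 1
1 --b--> 3
3 --a--> 2
2 --a--> 5
5 --a--> 6
6 --b--> 3
3 --a--> 2
2 --b--> 2
2 --b--> 2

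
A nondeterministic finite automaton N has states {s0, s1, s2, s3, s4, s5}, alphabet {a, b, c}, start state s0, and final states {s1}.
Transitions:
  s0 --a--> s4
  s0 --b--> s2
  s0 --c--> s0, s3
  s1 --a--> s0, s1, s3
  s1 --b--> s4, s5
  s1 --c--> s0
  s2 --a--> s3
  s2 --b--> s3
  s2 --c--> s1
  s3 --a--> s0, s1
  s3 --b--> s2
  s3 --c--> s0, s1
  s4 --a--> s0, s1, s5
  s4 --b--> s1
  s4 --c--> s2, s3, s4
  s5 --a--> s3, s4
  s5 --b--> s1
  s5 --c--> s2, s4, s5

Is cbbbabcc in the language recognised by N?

Start: {s0}
read c: {s0, s3}
read b: {s2}
read b: {s3}
read b: {s2}
read a: {s3}
read b: {s2}
read c: {s1}
read c: {s0}
Reachable ∩ accepting = {} — empty.

rejected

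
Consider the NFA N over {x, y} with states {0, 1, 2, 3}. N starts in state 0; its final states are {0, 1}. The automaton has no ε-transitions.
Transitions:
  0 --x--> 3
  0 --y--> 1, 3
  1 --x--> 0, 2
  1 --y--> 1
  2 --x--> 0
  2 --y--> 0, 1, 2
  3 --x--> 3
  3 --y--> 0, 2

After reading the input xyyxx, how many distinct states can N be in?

2

Start: {0}
read x: {3}
read y: {0, 2}
read y: {0, 1, 2, 3}
read x: {0, 2, 3}
read x: {0, 3}
Final reachable set {0, 3} has 2 states.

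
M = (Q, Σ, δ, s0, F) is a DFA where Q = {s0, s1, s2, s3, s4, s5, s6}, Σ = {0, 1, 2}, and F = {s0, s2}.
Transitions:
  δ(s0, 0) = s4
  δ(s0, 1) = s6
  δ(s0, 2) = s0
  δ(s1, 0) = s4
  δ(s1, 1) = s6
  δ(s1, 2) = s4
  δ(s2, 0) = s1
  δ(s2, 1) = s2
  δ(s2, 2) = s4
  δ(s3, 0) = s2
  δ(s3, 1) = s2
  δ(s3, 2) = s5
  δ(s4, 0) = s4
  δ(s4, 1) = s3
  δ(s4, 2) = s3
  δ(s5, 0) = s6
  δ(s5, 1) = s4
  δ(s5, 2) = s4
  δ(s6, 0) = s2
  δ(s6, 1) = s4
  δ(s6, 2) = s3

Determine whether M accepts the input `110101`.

accepted

s0 --1--> s6
s6 --1--> s4
s4 --0--> s4
s4 --1--> s3
s3 --0--> s2
s2 --1--> s2
End in state s2, which is an accepting state.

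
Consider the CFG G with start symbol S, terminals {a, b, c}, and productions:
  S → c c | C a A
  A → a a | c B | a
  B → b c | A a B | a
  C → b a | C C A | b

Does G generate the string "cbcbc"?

no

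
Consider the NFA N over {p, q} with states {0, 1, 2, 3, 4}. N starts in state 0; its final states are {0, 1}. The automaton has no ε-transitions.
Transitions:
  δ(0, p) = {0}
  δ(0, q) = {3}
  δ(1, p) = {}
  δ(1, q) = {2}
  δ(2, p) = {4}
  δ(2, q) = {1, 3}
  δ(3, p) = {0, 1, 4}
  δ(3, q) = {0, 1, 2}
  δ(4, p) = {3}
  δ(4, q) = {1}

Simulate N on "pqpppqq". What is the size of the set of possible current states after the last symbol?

Start: {0}
read p: {0}
read q: {3}
read p: {0, 1, 4}
read p: {0, 3}
read p: {0, 1, 4}
read q: {1, 2, 3}
read q: {0, 1, 2, 3}
Final reachable set {0, 1, 2, 3} has 4 states.

4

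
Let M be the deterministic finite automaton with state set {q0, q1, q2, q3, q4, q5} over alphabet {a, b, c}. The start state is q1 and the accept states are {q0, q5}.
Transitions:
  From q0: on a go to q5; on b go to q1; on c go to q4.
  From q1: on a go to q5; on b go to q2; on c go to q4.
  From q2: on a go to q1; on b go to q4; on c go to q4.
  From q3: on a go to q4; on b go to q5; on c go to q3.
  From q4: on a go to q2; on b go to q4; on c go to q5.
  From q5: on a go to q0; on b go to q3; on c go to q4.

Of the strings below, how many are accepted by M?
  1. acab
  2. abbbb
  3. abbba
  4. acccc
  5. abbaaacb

acab: rejected
abbbb: accepted
abbba: rejected
acccc: accepted
abbaaacb: rejected

2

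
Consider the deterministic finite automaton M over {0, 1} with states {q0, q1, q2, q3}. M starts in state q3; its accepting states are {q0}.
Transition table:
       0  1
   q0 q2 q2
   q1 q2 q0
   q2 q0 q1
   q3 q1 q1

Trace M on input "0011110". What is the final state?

q3 --0--> q1
q1 --0--> q2
q2 --1--> q1
q1 --1--> q0
q0 --1--> q2
q2 --1--> q1
q1 --0--> q2

q2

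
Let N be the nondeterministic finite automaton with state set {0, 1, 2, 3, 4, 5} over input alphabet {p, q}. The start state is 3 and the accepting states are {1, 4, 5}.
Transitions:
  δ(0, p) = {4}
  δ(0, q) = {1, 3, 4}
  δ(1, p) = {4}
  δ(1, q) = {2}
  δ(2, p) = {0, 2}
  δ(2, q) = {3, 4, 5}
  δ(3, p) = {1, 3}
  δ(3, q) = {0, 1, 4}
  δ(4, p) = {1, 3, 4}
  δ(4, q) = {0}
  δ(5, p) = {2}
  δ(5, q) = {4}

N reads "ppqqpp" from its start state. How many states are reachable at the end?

Start: {3}
read p: {1, 3}
read p: {1, 3, 4}
read q: {0, 1, 2, 4}
read q: {0, 1, 2, 3, 4, 5}
read p: {0, 1, 2, 3, 4}
read p: {0, 1, 2, 3, 4}
Final reachable set {0, 1, 2, 3, 4} has 5 states.

5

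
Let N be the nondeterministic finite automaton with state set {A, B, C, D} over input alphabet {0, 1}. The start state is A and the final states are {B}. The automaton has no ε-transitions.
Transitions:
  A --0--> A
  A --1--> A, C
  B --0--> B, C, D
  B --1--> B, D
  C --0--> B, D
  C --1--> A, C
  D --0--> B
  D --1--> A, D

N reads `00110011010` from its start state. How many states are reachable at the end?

Start: {A}
read 0: {A}
read 0: {A}
read 1: {A, C}
read 1: {A, C}
read 0: {A, B, D}
read 0: {A, B, C, D}
read 1: {A, B, C, D}
read 1: {A, B, C, D}
read 0: {A, B, C, D}
read 1: {A, B, C, D}
read 0: {A, B, C, D}
Final reachable set {A, B, C, D} has 4 states.

4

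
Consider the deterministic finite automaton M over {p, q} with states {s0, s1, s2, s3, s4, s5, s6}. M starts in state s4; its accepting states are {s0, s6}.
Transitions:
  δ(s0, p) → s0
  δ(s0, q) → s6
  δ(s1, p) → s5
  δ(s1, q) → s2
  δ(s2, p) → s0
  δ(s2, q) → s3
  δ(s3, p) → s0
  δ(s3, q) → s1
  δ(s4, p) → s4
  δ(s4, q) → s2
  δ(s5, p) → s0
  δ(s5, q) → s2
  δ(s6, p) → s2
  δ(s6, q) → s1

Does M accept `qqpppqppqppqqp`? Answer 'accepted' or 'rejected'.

rejected

s4 --q--> s2
s2 --q--> s3
s3 --p--> s0
s0 --p--> s0
s0 --p--> s0
s0 --q--> s6
s6 --p--> s2
s2 --p--> s0
s0 --q--> s6
s6 --p--> s2
s2 --p--> s0
s0 --q--> s6
s6 --q--> s1
s1 --p--> s5
End in state s5, which is not an accepting state.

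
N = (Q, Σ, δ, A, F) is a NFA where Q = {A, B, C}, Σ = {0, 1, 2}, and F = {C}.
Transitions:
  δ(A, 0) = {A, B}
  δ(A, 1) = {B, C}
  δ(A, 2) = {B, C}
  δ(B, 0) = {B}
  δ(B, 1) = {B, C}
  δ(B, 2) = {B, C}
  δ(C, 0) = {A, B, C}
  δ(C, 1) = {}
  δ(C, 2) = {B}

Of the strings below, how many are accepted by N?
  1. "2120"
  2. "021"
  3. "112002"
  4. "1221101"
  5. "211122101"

"2120": accepted
"021": accepted
"112002": accepted
"1221101": accepted
"211122101": accepted

5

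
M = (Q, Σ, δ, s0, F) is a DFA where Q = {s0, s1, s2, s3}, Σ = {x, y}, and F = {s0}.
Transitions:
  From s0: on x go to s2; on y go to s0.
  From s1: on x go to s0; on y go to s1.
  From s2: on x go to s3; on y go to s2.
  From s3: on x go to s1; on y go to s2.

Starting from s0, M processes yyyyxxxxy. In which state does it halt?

s0

s0 --y--> s0
s0 --y--> s0
s0 --y--> s0
s0 --y--> s0
s0 --x--> s2
s2 --x--> s3
s3 --x--> s1
s1 --x--> s0
s0 --y--> s0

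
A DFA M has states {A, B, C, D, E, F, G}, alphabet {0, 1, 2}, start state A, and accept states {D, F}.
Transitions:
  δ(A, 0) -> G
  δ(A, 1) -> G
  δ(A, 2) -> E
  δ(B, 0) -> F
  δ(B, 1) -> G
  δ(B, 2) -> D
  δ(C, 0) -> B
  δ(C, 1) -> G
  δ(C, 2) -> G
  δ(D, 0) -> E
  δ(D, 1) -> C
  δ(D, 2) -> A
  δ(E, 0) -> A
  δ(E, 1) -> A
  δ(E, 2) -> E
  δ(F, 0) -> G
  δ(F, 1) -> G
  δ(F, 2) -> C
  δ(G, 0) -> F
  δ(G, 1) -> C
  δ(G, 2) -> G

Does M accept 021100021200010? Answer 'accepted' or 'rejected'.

A --0--> G
G --2--> G
G --1--> C
C --1--> G
G --0--> F
F --0--> G
G --0--> F
F --2--> C
C --1--> G
G --2--> G
G --0--> F
F --0--> G
G --0--> F
F --1--> G
G --0--> F
End in state F, which is an accepting state.

accepted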